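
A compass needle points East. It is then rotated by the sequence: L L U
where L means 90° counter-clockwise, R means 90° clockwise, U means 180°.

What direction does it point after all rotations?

Answer: Final heading: East

Derivation:
Start: East
  L (left (90° counter-clockwise)) -> North
  L (left (90° counter-clockwise)) -> West
  U (U-turn (180°)) -> East
Final: East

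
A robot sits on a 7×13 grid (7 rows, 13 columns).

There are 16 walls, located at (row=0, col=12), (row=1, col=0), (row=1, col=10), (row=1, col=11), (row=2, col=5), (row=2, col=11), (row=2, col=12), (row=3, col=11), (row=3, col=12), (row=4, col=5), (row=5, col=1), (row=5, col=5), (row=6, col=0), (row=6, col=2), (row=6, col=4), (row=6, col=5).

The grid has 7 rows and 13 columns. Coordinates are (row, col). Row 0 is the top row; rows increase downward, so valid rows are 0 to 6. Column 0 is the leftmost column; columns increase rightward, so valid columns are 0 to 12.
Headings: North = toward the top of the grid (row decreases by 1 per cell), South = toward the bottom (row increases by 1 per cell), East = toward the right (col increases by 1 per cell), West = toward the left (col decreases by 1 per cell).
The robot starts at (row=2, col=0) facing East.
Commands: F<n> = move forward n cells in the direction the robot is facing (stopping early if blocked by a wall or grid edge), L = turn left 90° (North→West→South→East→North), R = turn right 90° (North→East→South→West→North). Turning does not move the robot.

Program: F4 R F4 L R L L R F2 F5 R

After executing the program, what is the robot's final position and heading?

Start: (row=2, col=0), facing East
  F4: move forward 4, now at (row=2, col=4)
  R: turn right, now facing South
  F4: move forward 3/4 (blocked), now at (row=5, col=4)
  L: turn left, now facing East
  R: turn right, now facing South
  L: turn left, now facing East
  L: turn left, now facing North
  R: turn right, now facing East
  F2: move forward 0/2 (blocked), now at (row=5, col=4)
  F5: move forward 0/5 (blocked), now at (row=5, col=4)
  R: turn right, now facing South
Final: (row=5, col=4), facing South

Answer: Final position: (row=5, col=4), facing South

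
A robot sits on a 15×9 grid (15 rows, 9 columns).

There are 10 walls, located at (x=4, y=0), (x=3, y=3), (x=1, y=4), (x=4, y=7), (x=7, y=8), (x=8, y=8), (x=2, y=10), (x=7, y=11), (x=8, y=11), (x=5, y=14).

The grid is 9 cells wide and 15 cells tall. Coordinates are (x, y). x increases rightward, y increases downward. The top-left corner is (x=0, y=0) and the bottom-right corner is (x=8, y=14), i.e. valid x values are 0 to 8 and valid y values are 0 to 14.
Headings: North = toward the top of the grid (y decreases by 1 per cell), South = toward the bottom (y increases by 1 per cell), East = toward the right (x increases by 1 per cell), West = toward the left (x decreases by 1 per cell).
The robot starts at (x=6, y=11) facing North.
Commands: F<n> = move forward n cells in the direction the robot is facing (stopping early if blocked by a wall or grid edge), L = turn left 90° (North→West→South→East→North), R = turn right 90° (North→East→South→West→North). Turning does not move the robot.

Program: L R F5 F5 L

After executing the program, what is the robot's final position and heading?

Answer: Final position: (x=6, y=1), facing West

Derivation:
Start: (x=6, y=11), facing North
  L: turn left, now facing West
  R: turn right, now facing North
  F5: move forward 5, now at (x=6, y=6)
  F5: move forward 5, now at (x=6, y=1)
  L: turn left, now facing West
Final: (x=6, y=1), facing West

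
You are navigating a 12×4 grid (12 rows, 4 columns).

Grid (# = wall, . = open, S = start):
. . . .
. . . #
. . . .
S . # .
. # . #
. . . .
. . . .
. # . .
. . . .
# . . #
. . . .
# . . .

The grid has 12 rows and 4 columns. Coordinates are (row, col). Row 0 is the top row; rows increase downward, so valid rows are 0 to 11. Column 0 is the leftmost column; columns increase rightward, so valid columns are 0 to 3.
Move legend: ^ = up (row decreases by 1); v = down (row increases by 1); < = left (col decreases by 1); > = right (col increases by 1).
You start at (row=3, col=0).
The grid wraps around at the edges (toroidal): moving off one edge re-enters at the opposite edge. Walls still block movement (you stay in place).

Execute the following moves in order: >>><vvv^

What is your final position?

Start: (row=3, col=0)
  > (right): (row=3, col=0) -> (row=3, col=1)
  > (right): blocked, stay at (row=3, col=1)
  > (right): blocked, stay at (row=3, col=1)
  < (left): (row=3, col=1) -> (row=3, col=0)
  v (down): (row=3, col=0) -> (row=4, col=0)
  v (down): (row=4, col=0) -> (row=5, col=0)
  v (down): (row=5, col=0) -> (row=6, col=0)
  ^ (up): (row=6, col=0) -> (row=5, col=0)
Final: (row=5, col=0)

Answer: Final position: (row=5, col=0)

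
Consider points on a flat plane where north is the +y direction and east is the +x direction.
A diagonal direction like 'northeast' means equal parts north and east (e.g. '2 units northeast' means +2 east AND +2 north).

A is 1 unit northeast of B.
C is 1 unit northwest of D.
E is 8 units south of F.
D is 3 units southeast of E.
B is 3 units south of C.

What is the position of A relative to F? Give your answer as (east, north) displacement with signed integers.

Answer: A is at (east=3, north=-12) relative to F.

Derivation:
Place F at the origin (east=0, north=0).
  E is 8 units south of F: delta (east=+0, north=-8); E at (east=0, north=-8).
  D is 3 units southeast of E: delta (east=+3, north=-3); D at (east=3, north=-11).
  C is 1 unit northwest of D: delta (east=-1, north=+1); C at (east=2, north=-10).
  B is 3 units south of C: delta (east=+0, north=-3); B at (east=2, north=-13).
  A is 1 unit northeast of B: delta (east=+1, north=+1); A at (east=3, north=-12).
Therefore A relative to F: (east=3, north=-12).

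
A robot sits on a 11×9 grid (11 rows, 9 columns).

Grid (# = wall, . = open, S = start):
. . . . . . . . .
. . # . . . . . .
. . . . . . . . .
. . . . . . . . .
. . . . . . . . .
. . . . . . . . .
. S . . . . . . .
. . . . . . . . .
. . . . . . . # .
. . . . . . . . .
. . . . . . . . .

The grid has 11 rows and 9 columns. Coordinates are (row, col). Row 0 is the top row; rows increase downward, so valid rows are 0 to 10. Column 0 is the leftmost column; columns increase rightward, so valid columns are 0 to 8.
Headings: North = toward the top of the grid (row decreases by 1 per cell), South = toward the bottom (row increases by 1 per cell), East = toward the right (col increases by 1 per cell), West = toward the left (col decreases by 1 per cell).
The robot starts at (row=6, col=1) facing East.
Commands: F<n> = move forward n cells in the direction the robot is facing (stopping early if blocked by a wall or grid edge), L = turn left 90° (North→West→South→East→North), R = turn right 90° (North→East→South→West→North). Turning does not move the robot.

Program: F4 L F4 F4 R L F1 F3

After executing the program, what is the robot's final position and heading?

Start: (row=6, col=1), facing East
  F4: move forward 4, now at (row=6, col=5)
  L: turn left, now facing North
  F4: move forward 4, now at (row=2, col=5)
  F4: move forward 2/4 (blocked), now at (row=0, col=5)
  R: turn right, now facing East
  L: turn left, now facing North
  F1: move forward 0/1 (blocked), now at (row=0, col=5)
  F3: move forward 0/3 (blocked), now at (row=0, col=5)
Final: (row=0, col=5), facing North

Answer: Final position: (row=0, col=5), facing North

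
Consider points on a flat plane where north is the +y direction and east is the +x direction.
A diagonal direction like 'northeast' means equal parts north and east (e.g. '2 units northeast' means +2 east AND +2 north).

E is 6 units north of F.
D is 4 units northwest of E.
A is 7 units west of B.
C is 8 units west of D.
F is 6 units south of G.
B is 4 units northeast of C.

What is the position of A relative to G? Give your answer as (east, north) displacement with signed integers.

Answer: A is at (east=-15, north=8) relative to G.

Derivation:
Place G at the origin (east=0, north=0).
  F is 6 units south of G: delta (east=+0, north=-6); F at (east=0, north=-6).
  E is 6 units north of F: delta (east=+0, north=+6); E at (east=0, north=0).
  D is 4 units northwest of E: delta (east=-4, north=+4); D at (east=-4, north=4).
  C is 8 units west of D: delta (east=-8, north=+0); C at (east=-12, north=4).
  B is 4 units northeast of C: delta (east=+4, north=+4); B at (east=-8, north=8).
  A is 7 units west of B: delta (east=-7, north=+0); A at (east=-15, north=8).
Therefore A relative to G: (east=-15, north=8).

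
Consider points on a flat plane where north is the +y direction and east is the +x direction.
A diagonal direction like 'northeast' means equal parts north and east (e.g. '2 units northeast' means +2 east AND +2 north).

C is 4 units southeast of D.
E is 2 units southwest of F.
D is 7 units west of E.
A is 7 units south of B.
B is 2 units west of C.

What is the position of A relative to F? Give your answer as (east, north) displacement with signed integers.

Place F at the origin (east=0, north=0).
  E is 2 units southwest of F: delta (east=-2, north=-2); E at (east=-2, north=-2).
  D is 7 units west of E: delta (east=-7, north=+0); D at (east=-9, north=-2).
  C is 4 units southeast of D: delta (east=+4, north=-4); C at (east=-5, north=-6).
  B is 2 units west of C: delta (east=-2, north=+0); B at (east=-7, north=-6).
  A is 7 units south of B: delta (east=+0, north=-7); A at (east=-7, north=-13).
Therefore A relative to F: (east=-7, north=-13).

Answer: A is at (east=-7, north=-13) relative to F.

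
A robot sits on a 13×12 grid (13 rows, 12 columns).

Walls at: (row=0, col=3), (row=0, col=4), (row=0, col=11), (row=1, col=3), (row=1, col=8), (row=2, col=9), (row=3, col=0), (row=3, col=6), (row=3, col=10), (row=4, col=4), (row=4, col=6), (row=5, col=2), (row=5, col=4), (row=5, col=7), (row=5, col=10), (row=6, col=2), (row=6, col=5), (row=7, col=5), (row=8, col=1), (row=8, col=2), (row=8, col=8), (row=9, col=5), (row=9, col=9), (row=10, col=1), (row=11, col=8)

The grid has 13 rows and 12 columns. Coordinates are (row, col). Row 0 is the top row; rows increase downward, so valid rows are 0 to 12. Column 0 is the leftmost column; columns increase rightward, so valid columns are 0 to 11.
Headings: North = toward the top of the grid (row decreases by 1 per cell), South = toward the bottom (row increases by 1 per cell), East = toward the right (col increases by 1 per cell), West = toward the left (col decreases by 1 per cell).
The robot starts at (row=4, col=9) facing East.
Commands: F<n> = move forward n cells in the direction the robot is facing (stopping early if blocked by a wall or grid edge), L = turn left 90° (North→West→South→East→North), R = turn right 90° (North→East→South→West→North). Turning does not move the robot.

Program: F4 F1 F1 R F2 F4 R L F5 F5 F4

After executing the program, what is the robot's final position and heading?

Start: (row=4, col=9), facing East
  F4: move forward 2/4 (blocked), now at (row=4, col=11)
  F1: move forward 0/1 (blocked), now at (row=4, col=11)
  F1: move forward 0/1 (blocked), now at (row=4, col=11)
  R: turn right, now facing South
  F2: move forward 2, now at (row=6, col=11)
  F4: move forward 4, now at (row=10, col=11)
  R: turn right, now facing West
  L: turn left, now facing South
  F5: move forward 2/5 (blocked), now at (row=12, col=11)
  F5: move forward 0/5 (blocked), now at (row=12, col=11)
  F4: move forward 0/4 (blocked), now at (row=12, col=11)
Final: (row=12, col=11), facing South

Answer: Final position: (row=12, col=11), facing South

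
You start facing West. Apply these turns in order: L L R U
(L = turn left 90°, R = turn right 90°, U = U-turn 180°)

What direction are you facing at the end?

Start: West
  L (left (90° counter-clockwise)) -> South
  L (left (90° counter-clockwise)) -> East
  R (right (90° clockwise)) -> South
  U (U-turn (180°)) -> North
Final: North

Answer: Final heading: North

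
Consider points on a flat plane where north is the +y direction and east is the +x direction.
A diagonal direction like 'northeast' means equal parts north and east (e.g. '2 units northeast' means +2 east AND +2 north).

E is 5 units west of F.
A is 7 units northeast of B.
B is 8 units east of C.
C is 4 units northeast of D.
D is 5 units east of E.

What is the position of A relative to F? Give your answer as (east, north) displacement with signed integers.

Place F at the origin (east=0, north=0).
  E is 5 units west of F: delta (east=-5, north=+0); E at (east=-5, north=0).
  D is 5 units east of E: delta (east=+5, north=+0); D at (east=0, north=0).
  C is 4 units northeast of D: delta (east=+4, north=+4); C at (east=4, north=4).
  B is 8 units east of C: delta (east=+8, north=+0); B at (east=12, north=4).
  A is 7 units northeast of B: delta (east=+7, north=+7); A at (east=19, north=11).
Therefore A relative to F: (east=19, north=11).

Answer: A is at (east=19, north=11) relative to F.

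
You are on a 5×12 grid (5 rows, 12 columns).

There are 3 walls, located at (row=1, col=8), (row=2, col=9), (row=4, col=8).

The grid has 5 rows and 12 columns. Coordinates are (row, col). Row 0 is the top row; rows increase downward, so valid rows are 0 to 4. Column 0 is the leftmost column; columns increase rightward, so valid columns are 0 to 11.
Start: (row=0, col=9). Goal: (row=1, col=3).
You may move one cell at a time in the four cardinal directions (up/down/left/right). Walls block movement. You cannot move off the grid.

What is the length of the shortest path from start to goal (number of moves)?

Answer: Shortest path length: 7

Derivation:
BFS from (row=0, col=9) until reaching (row=1, col=3):
  Distance 0: (row=0, col=9)
  Distance 1: (row=0, col=8), (row=0, col=10), (row=1, col=9)
  Distance 2: (row=0, col=7), (row=0, col=11), (row=1, col=10)
  Distance 3: (row=0, col=6), (row=1, col=7), (row=1, col=11), (row=2, col=10)
  Distance 4: (row=0, col=5), (row=1, col=6), (row=2, col=7), (row=2, col=11), (row=3, col=10)
  Distance 5: (row=0, col=4), (row=1, col=5), (row=2, col=6), (row=2, col=8), (row=3, col=7), (row=3, col=9), (row=3, col=11), (row=4, col=10)
  Distance 6: (row=0, col=3), (row=1, col=4), (row=2, col=5), (row=3, col=6), (row=3, col=8), (row=4, col=7), (row=4, col=9), (row=4, col=11)
  Distance 7: (row=0, col=2), (row=1, col=3), (row=2, col=4), (row=3, col=5), (row=4, col=6)  <- goal reached here
One shortest path (7 moves): (row=0, col=9) -> (row=0, col=8) -> (row=0, col=7) -> (row=0, col=6) -> (row=0, col=5) -> (row=0, col=4) -> (row=0, col=3) -> (row=1, col=3)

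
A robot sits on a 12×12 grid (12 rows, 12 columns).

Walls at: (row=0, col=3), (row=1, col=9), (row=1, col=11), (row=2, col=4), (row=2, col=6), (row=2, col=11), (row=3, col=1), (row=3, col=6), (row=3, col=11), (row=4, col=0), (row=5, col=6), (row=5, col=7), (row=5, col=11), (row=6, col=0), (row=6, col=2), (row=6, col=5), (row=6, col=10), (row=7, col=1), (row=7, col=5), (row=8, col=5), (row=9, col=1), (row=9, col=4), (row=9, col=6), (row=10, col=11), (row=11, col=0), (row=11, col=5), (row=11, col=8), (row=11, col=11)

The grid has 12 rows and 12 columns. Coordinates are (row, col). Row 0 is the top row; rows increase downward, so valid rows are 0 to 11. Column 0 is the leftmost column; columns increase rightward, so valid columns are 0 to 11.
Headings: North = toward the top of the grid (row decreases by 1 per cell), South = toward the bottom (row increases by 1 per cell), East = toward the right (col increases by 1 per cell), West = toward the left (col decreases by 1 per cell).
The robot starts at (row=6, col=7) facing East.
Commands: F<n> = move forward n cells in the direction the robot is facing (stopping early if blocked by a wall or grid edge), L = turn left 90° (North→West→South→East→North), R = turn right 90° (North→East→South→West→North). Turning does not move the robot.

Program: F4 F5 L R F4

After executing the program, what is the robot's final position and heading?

Answer: Final position: (row=6, col=9), facing East

Derivation:
Start: (row=6, col=7), facing East
  F4: move forward 2/4 (blocked), now at (row=6, col=9)
  F5: move forward 0/5 (blocked), now at (row=6, col=9)
  L: turn left, now facing North
  R: turn right, now facing East
  F4: move forward 0/4 (blocked), now at (row=6, col=9)
Final: (row=6, col=9), facing East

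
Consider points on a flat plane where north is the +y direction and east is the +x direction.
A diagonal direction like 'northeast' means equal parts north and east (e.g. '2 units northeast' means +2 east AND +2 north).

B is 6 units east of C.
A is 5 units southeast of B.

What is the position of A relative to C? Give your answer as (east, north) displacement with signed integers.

Answer: A is at (east=11, north=-5) relative to C.

Derivation:
Place C at the origin (east=0, north=0).
  B is 6 units east of C: delta (east=+6, north=+0); B at (east=6, north=0).
  A is 5 units southeast of B: delta (east=+5, north=-5); A at (east=11, north=-5).
Therefore A relative to C: (east=11, north=-5).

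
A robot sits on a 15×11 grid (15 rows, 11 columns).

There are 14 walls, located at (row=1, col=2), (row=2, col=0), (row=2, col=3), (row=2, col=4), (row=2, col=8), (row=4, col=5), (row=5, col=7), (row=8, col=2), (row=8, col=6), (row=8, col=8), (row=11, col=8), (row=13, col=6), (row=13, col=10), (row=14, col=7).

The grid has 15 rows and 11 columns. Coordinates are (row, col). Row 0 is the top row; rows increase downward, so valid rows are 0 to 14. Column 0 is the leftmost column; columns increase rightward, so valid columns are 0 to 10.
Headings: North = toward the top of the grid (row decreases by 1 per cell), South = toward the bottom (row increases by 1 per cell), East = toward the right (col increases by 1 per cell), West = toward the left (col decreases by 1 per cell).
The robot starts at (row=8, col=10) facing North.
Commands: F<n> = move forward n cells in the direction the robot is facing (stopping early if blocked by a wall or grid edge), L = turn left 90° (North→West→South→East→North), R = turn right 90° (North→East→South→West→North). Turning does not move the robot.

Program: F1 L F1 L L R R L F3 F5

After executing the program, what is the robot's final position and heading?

Start: (row=8, col=10), facing North
  F1: move forward 1, now at (row=7, col=10)
  L: turn left, now facing West
  F1: move forward 1, now at (row=7, col=9)
  L: turn left, now facing South
  L: turn left, now facing East
  R: turn right, now facing South
  R: turn right, now facing West
  L: turn left, now facing South
  F3: move forward 3, now at (row=10, col=9)
  F5: move forward 4/5 (blocked), now at (row=14, col=9)
Final: (row=14, col=9), facing South

Answer: Final position: (row=14, col=9), facing South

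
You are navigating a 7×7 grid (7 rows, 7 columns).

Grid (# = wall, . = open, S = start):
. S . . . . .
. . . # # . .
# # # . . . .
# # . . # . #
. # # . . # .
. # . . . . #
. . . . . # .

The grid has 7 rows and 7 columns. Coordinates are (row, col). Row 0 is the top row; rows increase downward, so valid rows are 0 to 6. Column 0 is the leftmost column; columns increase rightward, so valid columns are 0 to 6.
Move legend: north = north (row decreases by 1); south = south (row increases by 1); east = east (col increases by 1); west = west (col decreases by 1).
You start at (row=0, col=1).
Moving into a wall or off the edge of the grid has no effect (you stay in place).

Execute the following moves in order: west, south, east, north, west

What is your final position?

Start: (row=0, col=1)
  west (west): (row=0, col=1) -> (row=0, col=0)
  south (south): (row=0, col=0) -> (row=1, col=0)
  east (east): (row=1, col=0) -> (row=1, col=1)
  north (north): (row=1, col=1) -> (row=0, col=1)
  west (west): (row=0, col=1) -> (row=0, col=0)
Final: (row=0, col=0)

Answer: Final position: (row=0, col=0)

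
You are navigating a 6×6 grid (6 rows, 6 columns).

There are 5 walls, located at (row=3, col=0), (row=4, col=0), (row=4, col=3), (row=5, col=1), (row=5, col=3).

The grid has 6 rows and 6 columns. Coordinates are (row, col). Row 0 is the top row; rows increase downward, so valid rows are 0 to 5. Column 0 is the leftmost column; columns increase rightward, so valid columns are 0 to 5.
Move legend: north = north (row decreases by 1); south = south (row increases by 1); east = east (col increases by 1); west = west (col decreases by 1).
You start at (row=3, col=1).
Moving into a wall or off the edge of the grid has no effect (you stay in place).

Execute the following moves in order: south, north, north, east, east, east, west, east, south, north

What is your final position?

Answer: Final position: (row=2, col=4)

Derivation:
Start: (row=3, col=1)
  south (south): (row=3, col=1) -> (row=4, col=1)
  north (north): (row=4, col=1) -> (row=3, col=1)
  north (north): (row=3, col=1) -> (row=2, col=1)
  east (east): (row=2, col=1) -> (row=2, col=2)
  east (east): (row=2, col=2) -> (row=2, col=3)
  east (east): (row=2, col=3) -> (row=2, col=4)
  west (west): (row=2, col=4) -> (row=2, col=3)
  east (east): (row=2, col=3) -> (row=2, col=4)
  south (south): (row=2, col=4) -> (row=3, col=4)
  north (north): (row=3, col=4) -> (row=2, col=4)
Final: (row=2, col=4)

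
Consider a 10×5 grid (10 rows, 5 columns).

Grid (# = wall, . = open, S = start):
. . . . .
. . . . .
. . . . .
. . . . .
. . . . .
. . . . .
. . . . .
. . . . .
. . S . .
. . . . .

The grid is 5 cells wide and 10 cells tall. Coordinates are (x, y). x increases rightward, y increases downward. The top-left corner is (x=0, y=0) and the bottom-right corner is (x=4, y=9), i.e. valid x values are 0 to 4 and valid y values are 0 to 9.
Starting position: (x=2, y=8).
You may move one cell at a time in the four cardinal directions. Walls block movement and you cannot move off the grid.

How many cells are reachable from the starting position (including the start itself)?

BFS flood-fill from (x=2, y=8):
  Distance 0: (x=2, y=8)
  Distance 1: (x=2, y=7), (x=1, y=8), (x=3, y=8), (x=2, y=9)
  Distance 2: (x=2, y=6), (x=1, y=7), (x=3, y=7), (x=0, y=8), (x=4, y=8), (x=1, y=9), (x=3, y=9)
  Distance 3: (x=2, y=5), (x=1, y=6), (x=3, y=6), (x=0, y=7), (x=4, y=7), (x=0, y=9), (x=4, y=9)
  Distance 4: (x=2, y=4), (x=1, y=5), (x=3, y=5), (x=0, y=6), (x=4, y=6)
  Distance 5: (x=2, y=3), (x=1, y=4), (x=3, y=4), (x=0, y=5), (x=4, y=5)
  Distance 6: (x=2, y=2), (x=1, y=3), (x=3, y=3), (x=0, y=4), (x=4, y=4)
  Distance 7: (x=2, y=1), (x=1, y=2), (x=3, y=2), (x=0, y=3), (x=4, y=3)
  Distance 8: (x=2, y=0), (x=1, y=1), (x=3, y=1), (x=0, y=2), (x=4, y=2)
  Distance 9: (x=1, y=0), (x=3, y=0), (x=0, y=1), (x=4, y=1)
  Distance 10: (x=0, y=0), (x=4, y=0)
Total reachable: 50 (grid has 50 open cells total)

Answer: Reachable cells: 50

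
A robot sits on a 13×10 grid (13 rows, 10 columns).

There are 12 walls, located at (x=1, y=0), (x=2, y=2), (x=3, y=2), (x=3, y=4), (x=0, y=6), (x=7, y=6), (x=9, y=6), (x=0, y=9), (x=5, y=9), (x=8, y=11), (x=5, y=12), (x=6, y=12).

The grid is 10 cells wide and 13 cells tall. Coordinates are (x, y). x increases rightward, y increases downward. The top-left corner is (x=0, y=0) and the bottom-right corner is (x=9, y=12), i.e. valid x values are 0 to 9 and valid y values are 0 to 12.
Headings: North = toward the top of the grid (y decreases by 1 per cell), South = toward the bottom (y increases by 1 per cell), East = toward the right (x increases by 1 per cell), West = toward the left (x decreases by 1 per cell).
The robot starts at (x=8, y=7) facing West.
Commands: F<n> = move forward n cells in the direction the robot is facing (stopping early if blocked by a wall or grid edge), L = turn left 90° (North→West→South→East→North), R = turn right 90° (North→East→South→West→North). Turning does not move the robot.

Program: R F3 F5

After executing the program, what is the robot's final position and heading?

Start: (x=8, y=7), facing West
  R: turn right, now facing North
  F3: move forward 3, now at (x=8, y=4)
  F5: move forward 4/5 (blocked), now at (x=8, y=0)
Final: (x=8, y=0), facing North

Answer: Final position: (x=8, y=0), facing North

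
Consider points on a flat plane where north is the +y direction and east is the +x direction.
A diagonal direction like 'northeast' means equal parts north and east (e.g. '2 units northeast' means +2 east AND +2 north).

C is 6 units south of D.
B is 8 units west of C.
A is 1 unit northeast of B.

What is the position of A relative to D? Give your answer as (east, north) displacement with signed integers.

Place D at the origin (east=0, north=0).
  C is 6 units south of D: delta (east=+0, north=-6); C at (east=0, north=-6).
  B is 8 units west of C: delta (east=-8, north=+0); B at (east=-8, north=-6).
  A is 1 unit northeast of B: delta (east=+1, north=+1); A at (east=-7, north=-5).
Therefore A relative to D: (east=-7, north=-5).

Answer: A is at (east=-7, north=-5) relative to D.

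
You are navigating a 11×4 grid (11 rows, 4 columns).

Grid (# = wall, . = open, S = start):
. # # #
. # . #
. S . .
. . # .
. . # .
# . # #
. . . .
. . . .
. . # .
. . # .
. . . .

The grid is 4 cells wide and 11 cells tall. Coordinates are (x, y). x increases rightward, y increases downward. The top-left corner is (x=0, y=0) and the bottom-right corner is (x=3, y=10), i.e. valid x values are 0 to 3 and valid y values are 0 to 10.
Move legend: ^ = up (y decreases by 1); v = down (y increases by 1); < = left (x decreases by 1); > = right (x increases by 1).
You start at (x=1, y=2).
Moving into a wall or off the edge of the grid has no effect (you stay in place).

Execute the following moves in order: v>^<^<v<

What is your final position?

Answer: Final position: (x=0, y=2)

Derivation:
Start: (x=1, y=2)
  v (down): (x=1, y=2) -> (x=1, y=3)
  > (right): blocked, stay at (x=1, y=3)
  ^ (up): (x=1, y=3) -> (x=1, y=2)
  < (left): (x=1, y=2) -> (x=0, y=2)
  ^ (up): (x=0, y=2) -> (x=0, y=1)
  < (left): blocked, stay at (x=0, y=1)
  v (down): (x=0, y=1) -> (x=0, y=2)
  < (left): blocked, stay at (x=0, y=2)
Final: (x=0, y=2)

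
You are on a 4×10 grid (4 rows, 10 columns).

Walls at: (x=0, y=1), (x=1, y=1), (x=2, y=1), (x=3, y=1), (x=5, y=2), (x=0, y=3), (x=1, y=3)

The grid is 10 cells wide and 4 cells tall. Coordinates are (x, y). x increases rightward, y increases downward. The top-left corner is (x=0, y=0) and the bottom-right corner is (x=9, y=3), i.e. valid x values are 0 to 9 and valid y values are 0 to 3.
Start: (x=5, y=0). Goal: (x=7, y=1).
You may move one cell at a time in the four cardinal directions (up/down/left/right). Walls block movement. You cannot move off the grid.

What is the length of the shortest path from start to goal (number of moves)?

BFS from (x=5, y=0) until reaching (x=7, y=1):
  Distance 0: (x=5, y=0)
  Distance 1: (x=4, y=0), (x=6, y=0), (x=5, y=1)
  Distance 2: (x=3, y=0), (x=7, y=0), (x=4, y=1), (x=6, y=1)
  Distance 3: (x=2, y=0), (x=8, y=0), (x=7, y=1), (x=4, y=2), (x=6, y=2)  <- goal reached here
One shortest path (3 moves): (x=5, y=0) -> (x=6, y=0) -> (x=7, y=0) -> (x=7, y=1)

Answer: Shortest path length: 3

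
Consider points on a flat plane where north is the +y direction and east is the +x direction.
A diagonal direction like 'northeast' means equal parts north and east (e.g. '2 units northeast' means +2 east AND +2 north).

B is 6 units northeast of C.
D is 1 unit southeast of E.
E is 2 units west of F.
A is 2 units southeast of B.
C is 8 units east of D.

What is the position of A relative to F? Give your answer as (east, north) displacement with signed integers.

Place F at the origin (east=0, north=0).
  E is 2 units west of F: delta (east=-2, north=+0); E at (east=-2, north=0).
  D is 1 unit southeast of E: delta (east=+1, north=-1); D at (east=-1, north=-1).
  C is 8 units east of D: delta (east=+8, north=+0); C at (east=7, north=-1).
  B is 6 units northeast of C: delta (east=+6, north=+6); B at (east=13, north=5).
  A is 2 units southeast of B: delta (east=+2, north=-2); A at (east=15, north=3).
Therefore A relative to F: (east=15, north=3).

Answer: A is at (east=15, north=3) relative to F.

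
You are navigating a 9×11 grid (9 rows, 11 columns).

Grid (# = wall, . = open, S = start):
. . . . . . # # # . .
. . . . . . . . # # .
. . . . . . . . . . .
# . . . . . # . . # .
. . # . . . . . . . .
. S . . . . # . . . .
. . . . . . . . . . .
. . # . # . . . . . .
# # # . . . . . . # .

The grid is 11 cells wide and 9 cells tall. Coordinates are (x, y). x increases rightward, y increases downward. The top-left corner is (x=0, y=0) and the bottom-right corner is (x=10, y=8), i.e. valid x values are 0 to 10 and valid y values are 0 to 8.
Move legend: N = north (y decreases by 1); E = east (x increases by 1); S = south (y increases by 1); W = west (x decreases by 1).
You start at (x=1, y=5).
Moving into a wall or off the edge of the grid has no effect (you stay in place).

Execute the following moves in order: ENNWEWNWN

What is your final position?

Start: (x=1, y=5)
  E (east): (x=1, y=5) -> (x=2, y=5)
  N (north): blocked, stay at (x=2, y=5)
  N (north): blocked, stay at (x=2, y=5)
  W (west): (x=2, y=5) -> (x=1, y=5)
  E (east): (x=1, y=5) -> (x=2, y=5)
  W (west): (x=2, y=5) -> (x=1, y=5)
  N (north): (x=1, y=5) -> (x=1, y=4)
  W (west): (x=1, y=4) -> (x=0, y=4)
  N (north): blocked, stay at (x=0, y=4)
Final: (x=0, y=4)

Answer: Final position: (x=0, y=4)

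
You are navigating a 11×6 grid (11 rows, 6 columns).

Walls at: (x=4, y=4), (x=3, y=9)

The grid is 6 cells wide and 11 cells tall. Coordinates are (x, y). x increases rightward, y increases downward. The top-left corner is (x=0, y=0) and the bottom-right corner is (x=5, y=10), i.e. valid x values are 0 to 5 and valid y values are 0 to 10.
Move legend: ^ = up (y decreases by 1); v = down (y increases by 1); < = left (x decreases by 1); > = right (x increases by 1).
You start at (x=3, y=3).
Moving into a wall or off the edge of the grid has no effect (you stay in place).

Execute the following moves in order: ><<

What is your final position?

Start: (x=3, y=3)
  > (right): (x=3, y=3) -> (x=4, y=3)
  < (left): (x=4, y=3) -> (x=3, y=3)
  < (left): (x=3, y=3) -> (x=2, y=3)
Final: (x=2, y=3)

Answer: Final position: (x=2, y=3)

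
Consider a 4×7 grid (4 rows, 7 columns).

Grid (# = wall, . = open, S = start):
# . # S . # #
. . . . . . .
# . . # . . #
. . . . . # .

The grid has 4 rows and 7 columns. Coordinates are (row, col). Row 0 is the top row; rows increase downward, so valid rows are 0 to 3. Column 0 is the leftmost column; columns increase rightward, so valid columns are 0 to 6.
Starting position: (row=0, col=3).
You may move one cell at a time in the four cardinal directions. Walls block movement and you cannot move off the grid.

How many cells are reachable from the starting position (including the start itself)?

Answer: Reachable cells: 19

Derivation:
BFS flood-fill from (row=0, col=3):
  Distance 0: (row=0, col=3)
  Distance 1: (row=0, col=4), (row=1, col=3)
  Distance 2: (row=1, col=2), (row=1, col=4)
  Distance 3: (row=1, col=1), (row=1, col=5), (row=2, col=2), (row=2, col=4)
  Distance 4: (row=0, col=1), (row=1, col=0), (row=1, col=6), (row=2, col=1), (row=2, col=5), (row=3, col=2), (row=3, col=4)
  Distance 5: (row=3, col=1), (row=3, col=3)
  Distance 6: (row=3, col=0)
Total reachable: 19 (grid has 20 open cells total)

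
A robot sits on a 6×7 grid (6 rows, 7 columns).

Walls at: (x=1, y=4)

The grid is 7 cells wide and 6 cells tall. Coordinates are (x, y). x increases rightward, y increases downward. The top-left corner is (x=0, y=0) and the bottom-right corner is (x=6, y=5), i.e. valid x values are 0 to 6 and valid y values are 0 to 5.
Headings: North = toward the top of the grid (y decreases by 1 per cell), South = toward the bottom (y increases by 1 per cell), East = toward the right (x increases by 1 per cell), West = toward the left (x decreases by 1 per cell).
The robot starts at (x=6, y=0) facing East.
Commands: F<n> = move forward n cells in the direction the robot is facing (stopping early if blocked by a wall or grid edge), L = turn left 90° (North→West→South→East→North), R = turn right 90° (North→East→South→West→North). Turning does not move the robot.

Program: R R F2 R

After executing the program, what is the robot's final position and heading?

Start: (x=6, y=0), facing East
  R: turn right, now facing South
  R: turn right, now facing West
  F2: move forward 2, now at (x=4, y=0)
  R: turn right, now facing North
Final: (x=4, y=0), facing North

Answer: Final position: (x=4, y=0), facing North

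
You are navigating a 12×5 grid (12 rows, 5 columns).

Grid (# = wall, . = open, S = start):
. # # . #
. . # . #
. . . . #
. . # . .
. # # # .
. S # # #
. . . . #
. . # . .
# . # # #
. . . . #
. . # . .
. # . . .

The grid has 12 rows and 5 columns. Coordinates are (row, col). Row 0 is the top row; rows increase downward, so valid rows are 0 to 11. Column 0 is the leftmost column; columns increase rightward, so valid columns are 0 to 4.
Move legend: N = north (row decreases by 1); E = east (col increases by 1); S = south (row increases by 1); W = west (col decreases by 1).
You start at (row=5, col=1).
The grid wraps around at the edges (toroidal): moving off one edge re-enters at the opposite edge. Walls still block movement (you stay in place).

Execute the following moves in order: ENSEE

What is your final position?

Start: (row=5, col=1)
  E (east): blocked, stay at (row=5, col=1)
  N (north): blocked, stay at (row=5, col=1)
  S (south): (row=5, col=1) -> (row=6, col=1)
  E (east): (row=6, col=1) -> (row=6, col=2)
  E (east): (row=6, col=2) -> (row=6, col=3)
Final: (row=6, col=3)

Answer: Final position: (row=6, col=3)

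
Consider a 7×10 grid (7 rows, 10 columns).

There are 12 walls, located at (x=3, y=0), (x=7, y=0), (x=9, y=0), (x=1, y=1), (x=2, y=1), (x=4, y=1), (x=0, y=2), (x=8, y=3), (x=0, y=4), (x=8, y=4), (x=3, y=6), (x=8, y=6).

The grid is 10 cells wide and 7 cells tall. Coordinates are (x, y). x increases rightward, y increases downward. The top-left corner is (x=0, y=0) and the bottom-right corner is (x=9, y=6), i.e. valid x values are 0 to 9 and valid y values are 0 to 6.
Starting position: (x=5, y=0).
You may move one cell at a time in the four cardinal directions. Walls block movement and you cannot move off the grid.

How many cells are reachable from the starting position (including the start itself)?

Answer: Reachable cells: 54

Derivation:
BFS flood-fill from (x=5, y=0):
  Distance 0: (x=5, y=0)
  Distance 1: (x=4, y=0), (x=6, y=0), (x=5, y=1)
  Distance 2: (x=6, y=1), (x=5, y=2)
  Distance 3: (x=7, y=1), (x=4, y=2), (x=6, y=2), (x=5, y=3)
  Distance 4: (x=8, y=1), (x=3, y=2), (x=7, y=2), (x=4, y=3), (x=6, y=3), (x=5, y=4)
  Distance 5: (x=8, y=0), (x=3, y=1), (x=9, y=1), (x=2, y=2), (x=8, y=2), (x=3, y=3), (x=7, y=3), (x=4, y=4), (x=6, y=4), (x=5, y=5)
  Distance 6: (x=1, y=2), (x=9, y=2), (x=2, y=3), (x=3, y=4), (x=7, y=4), (x=4, y=5), (x=6, y=5), (x=5, y=6)
  Distance 7: (x=1, y=3), (x=9, y=3), (x=2, y=4), (x=3, y=5), (x=7, y=5), (x=4, y=6), (x=6, y=6)
  Distance 8: (x=0, y=3), (x=1, y=4), (x=9, y=4), (x=2, y=5), (x=8, y=5), (x=7, y=6)
  Distance 9: (x=1, y=5), (x=9, y=5), (x=2, y=6)
  Distance 10: (x=0, y=5), (x=1, y=6), (x=9, y=6)
  Distance 11: (x=0, y=6)
Total reachable: 54 (grid has 58 open cells total)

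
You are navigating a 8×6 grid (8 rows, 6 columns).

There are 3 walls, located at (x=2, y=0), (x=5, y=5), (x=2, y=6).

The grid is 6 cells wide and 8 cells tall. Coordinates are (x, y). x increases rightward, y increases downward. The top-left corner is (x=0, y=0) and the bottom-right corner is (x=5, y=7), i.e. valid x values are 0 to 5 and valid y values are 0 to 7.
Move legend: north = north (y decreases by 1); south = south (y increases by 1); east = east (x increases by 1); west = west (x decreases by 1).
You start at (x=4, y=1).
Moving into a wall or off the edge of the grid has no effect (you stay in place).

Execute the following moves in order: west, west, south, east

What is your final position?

Answer: Final position: (x=3, y=2)

Derivation:
Start: (x=4, y=1)
  west (west): (x=4, y=1) -> (x=3, y=1)
  west (west): (x=3, y=1) -> (x=2, y=1)
  south (south): (x=2, y=1) -> (x=2, y=2)
  east (east): (x=2, y=2) -> (x=3, y=2)
Final: (x=3, y=2)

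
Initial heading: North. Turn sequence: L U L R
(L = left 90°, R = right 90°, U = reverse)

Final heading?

Start: North
  L (left (90° counter-clockwise)) -> West
  U (U-turn (180°)) -> East
  L (left (90° counter-clockwise)) -> North
  R (right (90° clockwise)) -> East
Final: East

Answer: Final heading: East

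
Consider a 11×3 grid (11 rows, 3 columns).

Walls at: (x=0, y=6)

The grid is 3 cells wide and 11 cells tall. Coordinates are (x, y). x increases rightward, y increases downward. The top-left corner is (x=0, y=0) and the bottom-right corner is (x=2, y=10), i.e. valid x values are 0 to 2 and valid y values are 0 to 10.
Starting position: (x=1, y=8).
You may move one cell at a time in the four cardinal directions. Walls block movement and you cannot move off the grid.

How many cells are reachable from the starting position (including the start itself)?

BFS flood-fill from (x=1, y=8):
  Distance 0: (x=1, y=8)
  Distance 1: (x=1, y=7), (x=0, y=8), (x=2, y=8), (x=1, y=9)
  Distance 2: (x=1, y=6), (x=0, y=7), (x=2, y=7), (x=0, y=9), (x=2, y=9), (x=1, y=10)
  Distance 3: (x=1, y=5), (x=2, y=6), (x=0, y=10), (x=2, y=10)
  Distance 4: (x=1, y=4), (x=0, y=5), (x=2, y=5)
  Distance 5: (x=1, y=3), (x=0, y=4), (x=2, y=4)
  Distance 6: (x=1, y=2), (x=0, y=3), (x=2, y=3)
  Distance 7: (x=1, y=1), (x=0, y=2), (x=2, y=2)
  Distance 8: (x=1, y=0), (x=0, y=1), (x=2, y=1)
  Distance 9: (x=0, y=0), (x=2, y=0)
Total reachable: 32 (grid has 32 open cells total)

Answer: Reachable cells: 32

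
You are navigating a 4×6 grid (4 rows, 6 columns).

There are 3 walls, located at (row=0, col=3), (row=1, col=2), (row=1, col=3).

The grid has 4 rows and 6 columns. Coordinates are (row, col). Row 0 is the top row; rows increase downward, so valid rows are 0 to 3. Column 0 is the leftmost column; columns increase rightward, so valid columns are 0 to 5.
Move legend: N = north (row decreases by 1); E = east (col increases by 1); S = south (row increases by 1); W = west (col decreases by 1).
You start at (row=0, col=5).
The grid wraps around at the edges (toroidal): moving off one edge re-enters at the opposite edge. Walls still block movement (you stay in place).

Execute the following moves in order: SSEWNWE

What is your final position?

Start: (row=0, col=5)
  S (south): (row=0, col=5) -> (row=1, col=5)
  S (south): (row=1, col=5) -> (row=2, col=5)
  E (east): (row=2, col=5) -> (row=2, col=0)
  W (west): (row=2, col=0) -> (row=2, col=5)
  N (north): (row=2, col=5) -> (row=1, col=5)
  W (west): (row=1, col=5) -> (row=1, col=4)
  E (east): (row=1, col=4) -> (row=1, col=5)
Final: (row=1, col=5)

Answer: Final position: (row=1, col=5)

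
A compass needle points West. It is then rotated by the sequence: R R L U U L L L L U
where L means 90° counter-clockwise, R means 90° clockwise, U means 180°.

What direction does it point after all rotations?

Start: West
  R (right (90° clockwise)) -> North
  R (right (90° clockwise)) -> East
  L (left (90° counter-clockwise)) -> North
  U (U-turn (180°)) -> South
  U (U-turn (180°)) -> North
  L (left (90° counter-clockwise)) -> West
  L (left (90° counter-clockwise)) -> South
  L (left (90° counter-clockwise)) -> East
  L (left (90° counter-clockwise)) -> North
  U (U-turn (180°)) -> South
Final: South

Answer: Final heading: South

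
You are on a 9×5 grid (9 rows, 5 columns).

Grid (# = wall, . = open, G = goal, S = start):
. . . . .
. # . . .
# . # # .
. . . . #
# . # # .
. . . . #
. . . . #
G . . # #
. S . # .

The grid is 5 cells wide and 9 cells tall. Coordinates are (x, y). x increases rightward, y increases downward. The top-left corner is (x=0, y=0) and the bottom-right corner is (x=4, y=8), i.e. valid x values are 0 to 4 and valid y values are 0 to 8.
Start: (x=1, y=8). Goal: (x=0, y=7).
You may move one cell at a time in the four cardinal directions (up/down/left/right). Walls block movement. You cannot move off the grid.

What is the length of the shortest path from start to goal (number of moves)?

Answer: Shortest path length: 2

Derivation:
BFS from (x=1, y=8) until reaching (x=0, y=7):
  Distance 0: (x=1, y=8)
  Distance 1: (x=1, y=7), (x=0, y=8), (x=2, y=8)
  Distance 2: (x=1, y=6), (x=0, y=7), (x=2, y=7)  <- goal reached here
One shortest path (2 moves): (x=1, y=8) -> (x=0, y=8) -> (x=0, y=7)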